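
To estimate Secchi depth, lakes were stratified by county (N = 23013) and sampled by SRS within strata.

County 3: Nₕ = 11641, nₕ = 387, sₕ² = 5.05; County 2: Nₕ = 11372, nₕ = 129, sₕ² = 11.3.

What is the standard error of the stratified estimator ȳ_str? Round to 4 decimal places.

0.1561

Var(ȳ_str) = Σₕ Wₕ²(1 − fₕ)sₕ²/nₕ with Wₕ = Nₕ/N, N = 23013.
County 3: Wₕ = 0.50584452; term = 0.50584452²·(1 − 0.03324457)·5.05/387 = 0.0032279823.
County 2: Wₕ = 0.49415548; term = 0.49415548²·(1 − 0.01134365)·11.3/129 = 0.021147611.
Sum = 0.024375593.
SE = √(0.024375593) = 0.1561.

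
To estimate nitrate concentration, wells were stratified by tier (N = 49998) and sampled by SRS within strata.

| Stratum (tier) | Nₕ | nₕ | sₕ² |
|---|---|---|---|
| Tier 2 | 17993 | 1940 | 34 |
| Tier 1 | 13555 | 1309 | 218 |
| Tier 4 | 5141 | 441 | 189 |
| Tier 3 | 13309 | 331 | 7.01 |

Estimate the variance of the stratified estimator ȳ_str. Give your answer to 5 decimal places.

0.01869

Var(ȳ_str) = Σₕ Wₕ²(1 − fₕ)sₕ²/nₕ with Wₕ = Nₕ/N, N = 49998.
Tier 2: Wₕ = 0.35987439; term = 0.35987439²·(1 − 0.10781971)·34/1940 = 0.0020250312.
Tier 1: Wₕ = 0.27111084; term = 0.27111084²·(1 − 0.09656953)·218/1309 = 0.011058733.
Tier 4: Wₕ = 0.10282411; term = 0.10282411²·(1 − 0.08578098)·189/441 = 0.0041425085.
Tier 3: Wₕ = 0.26619065; term = 0.26619065²·(1 − 0.02487039)·7.01/331 = 0.0014633154.
Sum = 0.018689588.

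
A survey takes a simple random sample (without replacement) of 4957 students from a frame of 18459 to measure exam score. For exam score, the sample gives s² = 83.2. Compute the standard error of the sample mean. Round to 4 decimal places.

0.1108

Under SRS without replacement, Var(ȳ) = (1 − f)·s²/n with f = n/N = 4957/18459 = 0.26854109.
Var(ȳ) = (1 − 0.26854109)·83.2/4957 = 0.73145891·0.016784345 = 0.012277059.
SE(ȳ) = √(0.012277059) = 0.1108.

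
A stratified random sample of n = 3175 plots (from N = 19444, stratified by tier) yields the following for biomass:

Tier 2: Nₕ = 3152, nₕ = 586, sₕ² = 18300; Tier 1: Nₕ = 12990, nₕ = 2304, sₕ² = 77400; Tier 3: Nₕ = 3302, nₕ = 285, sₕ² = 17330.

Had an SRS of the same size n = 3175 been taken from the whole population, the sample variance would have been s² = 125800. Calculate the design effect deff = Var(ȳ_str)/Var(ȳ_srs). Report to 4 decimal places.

0.4405

Var(ȳ_str) = Σ Wₕ²(1−fₕ)sₕ²/nₕ with Wₕ = Nₕ/19444:
  Tier 2: (3152/19444)²·(1−586/3152)·18300/586 = 0.66807483
  Tier 1: (12990/19444)²·(1−2304/12990)·77400/2304 = 12.334217
  Tier 3: (3302/19444)²·(1−285/3302)·17330/285 = 1.6022669
  → Var(ȳ_str) = 14.604559.
Var(ȳ_srs) = (1 − 3175/19444)·125800/3175 = 33.152185.
deff = 14.604559 / 33.152185 = 0.4405.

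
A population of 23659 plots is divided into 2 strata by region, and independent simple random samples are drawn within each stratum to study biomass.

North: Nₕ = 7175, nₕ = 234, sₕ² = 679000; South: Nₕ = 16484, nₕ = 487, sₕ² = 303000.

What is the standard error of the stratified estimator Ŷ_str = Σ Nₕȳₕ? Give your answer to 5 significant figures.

Var(Ŷ_str) = Σₕ Nₕ²(1 − fₕ)sₕ²/nₕ.
North: 7175²·(1 − 234/7175)·679000/234 = 1.4450999 × 10^11.
South: 16484²·(1 − 487/16484)·303000/487 = 1.6406458 × 10^11.
Sum = 3.0857457 × 10^11.
SE = √(3.0857457 × 10^11) = 555490.

555490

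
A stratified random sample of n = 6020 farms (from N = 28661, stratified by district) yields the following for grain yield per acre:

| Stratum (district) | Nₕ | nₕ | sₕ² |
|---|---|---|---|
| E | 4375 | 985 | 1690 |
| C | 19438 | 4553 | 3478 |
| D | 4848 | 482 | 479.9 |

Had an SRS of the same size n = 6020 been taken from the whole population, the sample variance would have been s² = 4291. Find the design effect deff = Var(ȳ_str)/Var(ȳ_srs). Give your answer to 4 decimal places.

0.5784

Var(ȳ_str) = Σ Wₕ²(1−fₕ)sₕ²/nₕ with Wₕ = Nₕ/28661:
  E: (4375/28661)²·(1−985/4375)·1690/985 = 0.030977442
  C: (19438/28661)²·(1−4553/19438)·3478/4553 = 0.26906033
  D: (4848/28661)²·(1−482/4848)·479.9/482 = 0.025654726
  → Var(ȳ_str) = 0.3256925.
Var(ȳ_srs) = (1 − 6020/28661)·4291/6020 = 0.56307506.
deff = 0.3256925 / 0.56307506 = 0.5784.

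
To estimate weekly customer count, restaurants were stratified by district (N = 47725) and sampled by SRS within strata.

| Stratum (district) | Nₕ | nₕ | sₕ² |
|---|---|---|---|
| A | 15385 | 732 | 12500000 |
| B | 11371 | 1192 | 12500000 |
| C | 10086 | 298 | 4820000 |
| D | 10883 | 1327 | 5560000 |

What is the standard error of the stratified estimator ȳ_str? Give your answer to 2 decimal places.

Var(ȳ_str) = Σₕ Wₕ²(1 − fₕ)sₕ²/nₕ with Wₕ = Nₕ/N, N = 47725.
A: Wₕ = 0.32236773; term = 0.32236773²·(1 − 0.04757881)·12500000/732 = 1690.1728.
B: Wₕ = 0.23826087; term = 0.23826087²·(1 − 0.10482807)·12500000/1192 = 532.89992.
C: Wₕ = 0.21133578; term = 0.21133578²·(1 − 0.02954591)·4820000/298 = 701.05457.
D: Wₕ = 0.22803562; term = 0.22803562²·(1 − 0.12193329)·5560000/1327 = 191.3096.
Sum = 3115.4369.
SE = √(3115.4369) = 55.82.

55.82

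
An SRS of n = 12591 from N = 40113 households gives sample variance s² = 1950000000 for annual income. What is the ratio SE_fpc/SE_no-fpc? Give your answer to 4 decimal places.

0.8283

f = n/N = 12591/40113 = 0.31388827.
SE_no-fpc = √(s²/n) = 393.53847; SE_fpc = √((1−f)s²/n) = 325.97524.
Ratio = √(1−f) = 0.82831862.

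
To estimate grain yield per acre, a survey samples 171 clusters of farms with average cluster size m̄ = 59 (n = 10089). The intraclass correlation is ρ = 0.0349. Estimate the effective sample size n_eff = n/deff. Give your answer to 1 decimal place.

deff = 1 + (59 − 1)·0.0349 = 1 + 2.0242 = 3.0242.
n_eff = 10089 / 3.0242 = 3336.1.

3336.1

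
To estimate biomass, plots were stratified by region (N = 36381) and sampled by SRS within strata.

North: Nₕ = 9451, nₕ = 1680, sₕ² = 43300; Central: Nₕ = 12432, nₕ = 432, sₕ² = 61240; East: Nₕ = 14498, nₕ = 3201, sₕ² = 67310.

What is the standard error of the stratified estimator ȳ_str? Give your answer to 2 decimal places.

Var(ȳ_str) = Σₕ Wₕ²(1 − fₕ)sₕ²/nₕ with Wₕ = Nₕ/N, N = 36381.
North: Wₕ = 0.25977846; term = 0.25977846²·(1 − 0.17775897)·43300/1680 = 1.430158.
Central: Wₕ = 0.34171683; term = 0.34171683²·(1 − 0.03474903)·61240/432 = 15.978074.
East: Wₕ = 0.39850471; term = 0.39850471²·(1 − 0.22078907)·67310/3201 = 2.6020514.
Sum = 20.010283.
SE = √(20.010283) = 4.47.

4.47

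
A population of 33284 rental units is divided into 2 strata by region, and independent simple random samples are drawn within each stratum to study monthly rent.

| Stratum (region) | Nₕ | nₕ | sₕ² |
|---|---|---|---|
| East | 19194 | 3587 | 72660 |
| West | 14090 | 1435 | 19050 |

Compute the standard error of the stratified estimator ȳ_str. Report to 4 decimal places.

2.7594

Var(ȳ_str) = Σₕ Wₕ²(1 − fₕ)sₕ²/nₕ with Wₕ = Nₕ/N, N = 33284.
East: Wₕ = 0.57667348; term = 0.57667348²·(1 − 0.18688132)·72660/3587 = 5.4774436.
West: Wₕ = 0.42332652; term = 0.42332652²·(1 − 0.10184528)·19050/1435 = 2.1367081.
Sum = 7.6141517.
SE = √(7.6141517) = 2.7594.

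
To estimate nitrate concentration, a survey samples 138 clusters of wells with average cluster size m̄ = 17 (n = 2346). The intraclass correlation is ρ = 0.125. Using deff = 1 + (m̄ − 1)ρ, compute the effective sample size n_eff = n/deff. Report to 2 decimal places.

deff = 1 + (17 − 1)·0.125 = 1 + 2 = 3.
n_eff = 2346 / 3 = 782.00.

782.00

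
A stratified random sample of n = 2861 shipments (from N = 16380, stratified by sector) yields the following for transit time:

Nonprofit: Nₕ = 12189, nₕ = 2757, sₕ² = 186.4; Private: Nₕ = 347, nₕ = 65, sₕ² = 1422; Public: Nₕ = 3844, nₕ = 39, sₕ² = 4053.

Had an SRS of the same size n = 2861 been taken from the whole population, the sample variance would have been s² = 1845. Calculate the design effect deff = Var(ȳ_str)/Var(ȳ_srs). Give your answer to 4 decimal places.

Var(ȳ_str) = Σ Wₕ²(1−fₕ)sₕ²/nₕ with Wₕ = Nₕ/16380:
  Nonprofit: (12189/16380)²·(1−2757/12189)·186.4/2757 = 0.028970315
  Private: (347/16380)²·(1−65/347)·1422/65 = 0.0079787899
  Public: (3844/16380)²·(1−39/3844)·4053/39 = 5.6652913
  → Var(ȳ_str) = 5.7022404.
Var(ȳ_srs) = (1 − 2861/16380)·1845/2861 = 0.53224205.
deff = 5.7022404 / 0.53224205 = 10.7136.

10.7136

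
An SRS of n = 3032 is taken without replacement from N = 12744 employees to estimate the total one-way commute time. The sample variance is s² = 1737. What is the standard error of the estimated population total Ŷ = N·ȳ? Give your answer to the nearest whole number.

8421

Var(Ŷ) = N²·Var(ȳ) = N²·(1 − n/N)·s²/n.
f = 3032/12744 = 0.23791588; Var(ȳ) = 0.76208412·1737/3032 = 0.43658975.
Var(Ŷ) = 12744² · 0.43658975 = 7.0906339 × 10^7.
SE(Ŷ) = √(7.0906339 × 10^7) = 8421.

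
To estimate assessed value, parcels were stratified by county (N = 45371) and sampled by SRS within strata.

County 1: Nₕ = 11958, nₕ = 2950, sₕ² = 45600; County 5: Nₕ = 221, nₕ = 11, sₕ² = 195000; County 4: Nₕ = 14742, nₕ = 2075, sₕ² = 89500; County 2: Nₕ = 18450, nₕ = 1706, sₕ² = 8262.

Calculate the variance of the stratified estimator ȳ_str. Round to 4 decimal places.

5.8480

Var(ȳ_str) = Σₕ Wₕ²(1 − fₕ)sₕ²/nₕ with Wₕ = Nₕ/N, N = 45371.
County 1: Wₕ = 0.26356042; term = 0.26356042²·(1 − 0.24669677)·45600/2950 = 0.80885943.
County 5: Wₕ = 0.00487095; term = 0.00487095²·(1 − 0.04977376)·195000/11 = 0.39966562.
County 4: Wₕ = 0.32492121; term = 0.32492121²·(1 − 0.14075431)·89500/2075 = 3.9127167.
County 2: Wₕ = 0.40664742; term = 0.40664742²·(1 − 0.09246612)·8262/1706 = 0.72678348.
Sum = 5.8480252.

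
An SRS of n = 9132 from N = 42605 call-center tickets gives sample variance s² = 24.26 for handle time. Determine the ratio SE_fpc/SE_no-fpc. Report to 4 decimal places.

0.8864

f = n/N = 9132/42605 = 0.21434104.
SE_no-fpc = √(s²/n) = 0.05154214; SE_fpc = √((1−f)s²/n) = 0.045685616.
Ratio = √(1−f) = 0.88637405.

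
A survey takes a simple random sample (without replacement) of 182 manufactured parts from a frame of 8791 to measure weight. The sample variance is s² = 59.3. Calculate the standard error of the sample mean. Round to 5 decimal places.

0.56487

Under SRS without replacement, Var(ȳ) = (1 − f)·s²/n with f = n/N = 182/8791 = 0.02070299.
Var(ȳ) = (1 − 0.02070299)·59.3/182 = 0.97929701·0.32582418 = 0.31907864.
SE(ȳ) = √(0.31907864) = 0.56487.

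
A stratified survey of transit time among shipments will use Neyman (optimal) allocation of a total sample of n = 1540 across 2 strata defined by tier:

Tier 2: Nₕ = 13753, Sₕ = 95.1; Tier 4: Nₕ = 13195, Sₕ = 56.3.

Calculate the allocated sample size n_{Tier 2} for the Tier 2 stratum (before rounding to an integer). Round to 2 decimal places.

982.15

Neyman allocation: nₕ = n·NₕSₕ / Σⱼ NⱼSⱼ.
Σ NⱼSⱼ = 13753·95.1 + 13195·56.3 = 2.0507888 × 10^6.
n_{Tier 2} = 1540·13753·95.1 / (2.0507888 × 10^6) = 982.15.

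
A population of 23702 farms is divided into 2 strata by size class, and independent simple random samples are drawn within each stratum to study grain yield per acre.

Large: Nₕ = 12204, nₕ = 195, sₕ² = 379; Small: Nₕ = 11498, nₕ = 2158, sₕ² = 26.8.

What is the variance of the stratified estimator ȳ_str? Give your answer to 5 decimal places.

Var(ȳ_str) = Σₕ Wₕ²(1 − fₕ)sₕ²/nₕ with Wₕ = Nₕ/N, N = 23702.
Large: Wₕ = 0.51489326; term = 0.51489326²·(1 − 0.01597837)·379/195 = 0.50704167.
Small: Wₕ = 0.48510674; term = 0.48510674²·(1 − 0.18768481)·26.8/2158 = 0.00237401.
Sum = 0.50941568.

0.50942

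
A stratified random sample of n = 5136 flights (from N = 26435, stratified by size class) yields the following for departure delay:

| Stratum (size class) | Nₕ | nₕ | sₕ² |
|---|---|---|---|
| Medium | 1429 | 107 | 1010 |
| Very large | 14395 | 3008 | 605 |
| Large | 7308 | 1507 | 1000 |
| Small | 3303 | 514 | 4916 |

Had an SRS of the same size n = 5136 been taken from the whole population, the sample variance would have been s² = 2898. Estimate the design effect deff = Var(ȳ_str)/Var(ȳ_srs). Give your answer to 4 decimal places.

Var(ȳ_str) = Σ Wₕ²(1−fₕ)sₕ²/nₕ with Wₕ = Nₕ/26435:
  Medium: (1429/26435)²·(1−107/1429)·1010/107 = 0.025517766
  Very large: (14395/26435)²·(1−3008/14395)·605/3008 = 0.047178041
  Large: (7308/26435)²·(1−1507/7308)·1000/1507 = 0.040255898
  Small: (3303/26435)²·(1−514/3303)·4916/514 = 0.12608029
  → Var(ȳ_str) = 0.239032.
Var(ȳ_srs) = (1 − 5136/26435)·2898/5136 = 0.45462495.
deff = 0.239032 / 0.45462495 = 0.5258.

0.5258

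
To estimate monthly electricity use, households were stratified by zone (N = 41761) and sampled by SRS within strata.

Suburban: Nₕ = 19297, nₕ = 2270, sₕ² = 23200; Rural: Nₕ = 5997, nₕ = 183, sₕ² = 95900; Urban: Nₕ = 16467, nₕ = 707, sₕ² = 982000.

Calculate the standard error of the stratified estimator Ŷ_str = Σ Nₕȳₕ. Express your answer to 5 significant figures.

618140

Var(Ŷ_str) = Σₕ Nₕ²(1 − fₕ)sₕ²/nₕ.
Suburban: 19297²·(1 − 2270/19297)·23200/2270 = 3.3580724 × 10^9.
Rural: 5997²·(1 − 183/5997)·95900/183 = 1.8271601 × 10^10.
Urban: 16467²·(1 − 707/16467)·982000/707 = 3.6046473 × 10^11.
Sum = 3.820944 × 10^11.
SE = √(3.820944 × 10^11) = 618140.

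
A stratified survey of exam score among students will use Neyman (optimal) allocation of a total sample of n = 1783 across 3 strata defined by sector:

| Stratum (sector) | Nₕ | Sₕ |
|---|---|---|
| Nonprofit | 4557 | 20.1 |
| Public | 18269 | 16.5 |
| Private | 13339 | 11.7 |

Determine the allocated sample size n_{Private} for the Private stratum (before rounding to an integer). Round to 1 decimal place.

Neyman allocation: nₕ = n·NₕSₕ / Σⱼ NⱼSⱼ.
Σ NⱼSⱼ = 4557·20.1 + 18269·16.5 + 13339·11.7 = 549100.5.
n_{Private} = 1783·13339·11.7 / 549100.5 = 506.8.

506.8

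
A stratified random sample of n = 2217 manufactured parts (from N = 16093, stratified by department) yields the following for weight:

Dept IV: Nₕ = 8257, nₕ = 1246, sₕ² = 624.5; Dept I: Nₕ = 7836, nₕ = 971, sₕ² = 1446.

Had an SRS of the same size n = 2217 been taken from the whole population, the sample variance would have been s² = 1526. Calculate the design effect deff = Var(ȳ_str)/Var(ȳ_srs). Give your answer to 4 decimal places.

Var(ȳ_str) = Σ Wₕ²(1−fₕ)sₕ²/nₕ with Wₕ = Nₕ/16093:
  Dept IV: (8257/16093)²·(1−1246/8257)·624.5/1246 = 0.11203214
  Dept I: (7836/16093)²·(1−971/7836)·1446/971 = 0.30932143
  → Var(ȳ_str) = 0.42135357.
Var(ȳ_srs) = (1 − 2217/16093)·1526/2217 = 0.59349371.
deff = 0.42135357 / 0.59349371 = 0.7100.

0.7100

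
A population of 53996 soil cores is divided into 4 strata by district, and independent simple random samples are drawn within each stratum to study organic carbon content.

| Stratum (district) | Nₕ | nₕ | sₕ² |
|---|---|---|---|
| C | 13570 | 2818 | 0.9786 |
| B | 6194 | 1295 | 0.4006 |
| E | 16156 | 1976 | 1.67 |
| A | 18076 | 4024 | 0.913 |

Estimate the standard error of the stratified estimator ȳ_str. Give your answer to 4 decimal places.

Var(ȳ_str) = Σₕ Wₕ²(1 − fₕ)sₕ²/nₕ with Wₕ = Nₕ/N, N = 53996.
C: Wₕ = 0.25131491; term = 0.25131491²·(1 − 0.20766396)·0.9786/2818 = 1.7378414 × 10^-5.
B: Wₕ = 0.11471220; term = 0.11471220²·(1 − 0.20907330)·0.4006/1295 = 3.2195609 × 10^-6.
E: Wₕ = 0.29920735; term = 0.29920735²·(1 − 0.12230750)·1.67/1976 = 6.6407393 × 10^-5.
A: Wₕ = 0.33476554; term = 0.33476554²·(1 − 0.22261562)·0.913/4024 = 1.9766515 × 10^-5.
Sum = 1.0677188 × 10^-4.
SE = √(1.0677188 × 10^-4) = 0.0103.

0.0103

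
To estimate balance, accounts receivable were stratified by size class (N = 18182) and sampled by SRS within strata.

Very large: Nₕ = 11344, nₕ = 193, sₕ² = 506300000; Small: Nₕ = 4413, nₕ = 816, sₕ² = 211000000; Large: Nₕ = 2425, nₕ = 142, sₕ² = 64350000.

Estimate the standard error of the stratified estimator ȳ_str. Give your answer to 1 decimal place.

Var(ȳ_str) = Σₕ Wₕ²(1 − fₕ)sₕ²/nₕ with Wₕ = Nₕ/N, N = 18182.
Very large: Wₕ = 0.62391376; term = 0.62391376²·(1 − 0.01701340)·506300000/193 = 1.0038004 × 10^6.
Small: Wₕ = 0.24271257; term = 0.24271257²·(1 − 0.18490823)·211000000/816 = 12416.047.
Large: Wₕ = 0.13337367; term = 0.13337367²·(1 − 0.05855670)·64350000/142 = 7589.1748.
Sum = 1.0238056 × 10^6.
SE = √(1.0238056 × 10^6) = 1011.8.

1011.8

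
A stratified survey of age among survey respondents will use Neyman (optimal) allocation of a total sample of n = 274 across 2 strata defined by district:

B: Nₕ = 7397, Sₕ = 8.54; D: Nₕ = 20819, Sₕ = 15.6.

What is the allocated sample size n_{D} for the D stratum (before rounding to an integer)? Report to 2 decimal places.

229.38

Neyman allocation: nₕ = n·NₕSₕ / Σⱼ NⱼSⱼ.
Σ NⱼSⱼ = 7397·8.54 + 20819·15.6 = 387946.78.
n_{D} = 274·20819·15.6 / 387946.78 = 229.38.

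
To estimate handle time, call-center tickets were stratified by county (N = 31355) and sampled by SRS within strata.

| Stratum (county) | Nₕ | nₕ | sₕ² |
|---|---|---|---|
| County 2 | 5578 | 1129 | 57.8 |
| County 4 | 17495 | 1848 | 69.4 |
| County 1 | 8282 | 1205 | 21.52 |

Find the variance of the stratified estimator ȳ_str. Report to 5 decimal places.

0.01281

Var(ȳ_str) = Σₕ Wₕ²(1 − fₕ)sₕ²/nₕ with Wₕ = Nₕ/N, N = 31355.
County 2: Wₕ = 0.17789826; term = 0.17789826²·(1 − 0.20240229)·57.8/1129 = 0.0012922936.
County 4: Wₕ = 0.55796524; term = 0.55796524²·(1 − 0.10563018)·69.4/1848 = 0.010456562.
County 1: Wₕ = 0.26413650; term = 0.26413650²·(1 − 0.14549626)·21.52/1205 = 0.001064697.
Sum = 0.012813553.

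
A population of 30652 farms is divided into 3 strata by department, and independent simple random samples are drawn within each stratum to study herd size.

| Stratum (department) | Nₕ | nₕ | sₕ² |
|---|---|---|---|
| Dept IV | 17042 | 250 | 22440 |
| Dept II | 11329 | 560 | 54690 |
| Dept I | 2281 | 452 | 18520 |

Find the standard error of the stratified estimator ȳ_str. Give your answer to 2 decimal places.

6.34

Var(ȳ_str) = Σₕ Wₕ²(1 − fₕ)sₕ²/nₕ with Wₕ = Nₕ/N, N = 30652.
Dept IV: Wₕ = 0.55598330; term = 0.55598330²·(1 − 0.01466964)·22440/250 = 27.339351.
Dept II: Wₕ = 0.36960068; term = 0.36960068²·(1 − 0.04943066)·54690/560 = 12.681459.
Dept I: Wₕ = 0.07441603; term = 0.07441603²·(1 − 0.19815870)·18520/452 = 0.1819382.
Sum = 40.202748.
SE = √(40.202748) = 6.34.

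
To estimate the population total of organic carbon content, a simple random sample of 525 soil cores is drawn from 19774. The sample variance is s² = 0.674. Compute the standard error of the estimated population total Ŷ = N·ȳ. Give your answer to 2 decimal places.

Var(Ŷ) = N²·Var(ȳ) = N²·(1 − n/N)·s²/n.
f = 525/19774 = 0.02655002; Var(ȳ) = 0.97344998·0.674/525 = 0.0012497244.
Var(Ŷ) = 19774² · 0.0012497244 = 488656.08.
SE(Ŷ) = √(488656.08) = 699.04.

699.04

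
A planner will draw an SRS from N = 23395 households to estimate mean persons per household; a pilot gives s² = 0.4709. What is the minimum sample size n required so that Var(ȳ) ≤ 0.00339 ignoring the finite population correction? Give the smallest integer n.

139

Without fpc, n₀ = s²/D = 0.4709/0.00339 = 138.9086.
Rounding up, n = 139.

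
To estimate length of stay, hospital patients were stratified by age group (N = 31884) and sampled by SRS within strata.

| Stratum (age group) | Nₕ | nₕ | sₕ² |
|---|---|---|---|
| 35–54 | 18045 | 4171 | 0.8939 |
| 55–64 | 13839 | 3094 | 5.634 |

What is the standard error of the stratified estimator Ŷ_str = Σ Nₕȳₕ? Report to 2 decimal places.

Var(Ŷ_str) = Σₕ Nₕ²(1 − fₕ)sₕ²/nₕ.
35–54: 18045²·(1 − 4171/18045)·0.8939/4171 = 53654.645.
55–64: 13839²·(1 − 3094/13839)·5.634/3094 = 270774.44.
Sum = 324429.09.
SE = √(324429.09) = 569.59.

569.59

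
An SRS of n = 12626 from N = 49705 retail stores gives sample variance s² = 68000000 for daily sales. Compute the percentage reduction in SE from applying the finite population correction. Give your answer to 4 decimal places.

f = n/N = 12626/49705 = 0.25401871.
SE_no-fpc = √(s²/n) = 73.387411; SE_fpc = √((1−f)s²/n) = 63.384859.
Ratio = √(1−f) = 0.86370208. Reduction = 100·(1 − 0.86370208) = 13.6298%.

13.6298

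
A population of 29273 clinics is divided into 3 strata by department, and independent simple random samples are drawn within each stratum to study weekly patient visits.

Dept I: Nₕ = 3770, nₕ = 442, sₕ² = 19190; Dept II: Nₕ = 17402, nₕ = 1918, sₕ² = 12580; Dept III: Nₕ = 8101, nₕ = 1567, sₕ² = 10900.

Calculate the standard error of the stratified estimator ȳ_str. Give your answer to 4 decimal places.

Var(ȳ_str) = Σₕ Wₕ²(1 − fₕ)sₕ²/nₕ with Wₕ = Nₕ/N, N = 29273.
Dept I: Wₕ = 0.12878762; term = 0.12878762²·(1 − 0.11724138)·19190/442 = 0.63568638.
Dept II: Wₕ = 0.59447272; term = 0.59447272²·(1 − 0.11021722)·12580/1918 = 2.0624332.
Dept III: Wₕ = 0.27673966; term = 0.27673966²·(1 − 0.19343291)·10900/1567 = 0.42967571.
Sum = 3.1277953.
SE = √(3.1277953) = 1.7686.

1.7686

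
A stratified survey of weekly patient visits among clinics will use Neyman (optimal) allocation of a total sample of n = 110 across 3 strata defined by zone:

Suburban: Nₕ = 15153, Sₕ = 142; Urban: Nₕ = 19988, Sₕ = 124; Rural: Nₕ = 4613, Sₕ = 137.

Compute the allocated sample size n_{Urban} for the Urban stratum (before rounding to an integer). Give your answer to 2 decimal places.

51.81

Neyman allocation: nₕ = n·NₕSₕ / Σⱼ NⱼSⱼ.
Σ NⱼSⱼ = 15153·142 + 19988·124 + 4613·137 = 5.262219 × 10^6.
n_{Urban} = 110·19988·124 / (5.262219 × 10^6) = 51.81.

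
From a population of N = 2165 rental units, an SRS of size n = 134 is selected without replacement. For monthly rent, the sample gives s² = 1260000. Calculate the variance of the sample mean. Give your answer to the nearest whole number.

8821

Under SRS without replacement, Var(ȳ) = (1 − f)·s²/n with f = n/N = 134/2165 = 0.06189376.
Var(ȳ) = (1 − 0.06189376)·1260000/134 = 0.93810624·9402.9851 = 8820.9989.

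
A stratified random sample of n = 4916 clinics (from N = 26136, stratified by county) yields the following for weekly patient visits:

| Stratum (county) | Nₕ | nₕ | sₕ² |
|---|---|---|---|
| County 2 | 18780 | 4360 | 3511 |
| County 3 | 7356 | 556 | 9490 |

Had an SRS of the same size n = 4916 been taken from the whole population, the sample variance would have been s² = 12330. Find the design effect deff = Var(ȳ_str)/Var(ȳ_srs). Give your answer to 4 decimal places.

0.7705

Var(ȳ_str) = Σ Wₕ²(1−fₕ)sₕ²/nₕ with Wₕ = Nₕ/26136:
  County 2: (18780/26136)²·(1−4360/18780)·3511/4360 = 0.31924709
  County 3: (7356/26136)²·(1−556/7356)·9490/556 = 1.249867
  → Var(ȳ_str) = 1.5691141.
Var(ȳ_srs) = (1 − 4916/26136)·12330/4916 = 2.0363736.
deff = 1.5691141 / 2.0363736 = 0.7705.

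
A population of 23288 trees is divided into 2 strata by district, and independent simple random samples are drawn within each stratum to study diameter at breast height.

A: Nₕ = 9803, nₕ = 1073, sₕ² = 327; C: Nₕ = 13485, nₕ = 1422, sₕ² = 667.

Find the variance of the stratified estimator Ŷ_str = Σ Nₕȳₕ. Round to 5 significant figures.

1.0238 × 10^8

Var(Ŷ_str) = Σₕ Nₕ²(1 − fₕ)sₕ²/nₕ.
A: 9803²·(1 − 1073/9803)·327/1073 = 2.6080822 × 10^7.
C: 13485²·(1 − 1422/13485)·667/1422 = 7.6301402 × 10^7.
Sum = 1.0238222 × 10^8.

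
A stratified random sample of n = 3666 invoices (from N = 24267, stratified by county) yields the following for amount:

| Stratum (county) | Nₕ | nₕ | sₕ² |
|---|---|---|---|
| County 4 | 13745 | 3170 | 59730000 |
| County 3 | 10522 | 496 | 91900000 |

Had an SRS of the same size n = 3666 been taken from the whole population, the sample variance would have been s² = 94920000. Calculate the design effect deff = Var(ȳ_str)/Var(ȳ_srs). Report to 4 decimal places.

1.7216

Var(ȳ_str) = Σ Wₕ²(1−fₕ)sₕ²/nₕ with Wₕ = Nₕ/24267:
  County 4: (13745/24267)²·(1−3170/13745)·59730000/3170 = 4650.7842
  County 3: (10522/24267)²·(1−496/10522)·91900000/496 = 33191.559
  → Var(ȳ_str) = 37842.343.
Var(ȳ_srs) = (1 − 3666/24267)·94920000/3666 = 21980.496.
deff = 37842.343 / 21980.496 = 1.7216.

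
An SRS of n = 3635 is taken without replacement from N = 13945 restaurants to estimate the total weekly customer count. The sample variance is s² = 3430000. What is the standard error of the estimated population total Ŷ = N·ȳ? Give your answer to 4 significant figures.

368300

Var(Ŷ) = N²·Var(ȳ) = N²·(1 − n/N)·s²/n.
f = 3635/13945 = 0.26066691; Var(ȳ) = 0.73933309·3430000/3635 = 697.63756.
Var(Ŷ) = 13945² · 697.63756 = 1.3566471 × 10^11.
SE(Ŷ) = √(1.3566471 × 10^11) = 368300.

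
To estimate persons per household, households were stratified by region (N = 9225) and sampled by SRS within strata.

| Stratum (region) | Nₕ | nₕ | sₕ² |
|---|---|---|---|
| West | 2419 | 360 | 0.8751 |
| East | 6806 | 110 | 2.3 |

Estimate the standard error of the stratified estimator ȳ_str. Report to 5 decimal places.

0.10649

Var(ȳ_str) = Σₕ Wₕ²(1 − fₕ)sₕ²/nₕ with Wₕ = Nₕ/N, N = 9225.
West: Wₕ = 0.26222222; term = 0.26222222²·(1 − 0.14882183)·0.8751/360 = 1.4227043 × 10^-4.
East: Wₕ = 0.73777778; term = 0.73777778²·(1 − 0.01616221)·2.3/110 = 0.011197209.
Sum = 0.011339479.
SE = √(0.011339479) = 0.10649.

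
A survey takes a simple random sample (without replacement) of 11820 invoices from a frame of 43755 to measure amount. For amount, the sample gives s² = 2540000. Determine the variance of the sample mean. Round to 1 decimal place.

Under SRS without replacement, Var(ȳ) = (1 − f)·s²/n with f = n/N = 11820/43755 = 0.27014056.
Var(ȳ) = (1 − 0.27014056)·2540000/11820 = 0.72985944·214.89002 = 156.83951.

156.8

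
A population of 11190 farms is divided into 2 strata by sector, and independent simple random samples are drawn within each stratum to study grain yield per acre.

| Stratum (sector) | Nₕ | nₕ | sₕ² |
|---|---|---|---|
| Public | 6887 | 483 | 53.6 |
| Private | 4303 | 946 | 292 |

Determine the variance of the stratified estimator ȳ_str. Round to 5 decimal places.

Var(ȳ_str) = Σₕ Wₕ²(1 − fₕ)sₕ²/nₕ with Wₕ = Nₕ/N, N = 11190.
Public: Wₕ = 0.61546023; term = 0.61546023²·(1 − 0.07013213)·53.6/483 = 0.03908759.
Private: Wₕ = 0.38453977; term = 0.38453977²·(1 − 0.21984662)·292/946 = 0.035608545.
Sum = 0.074696135.

0.07470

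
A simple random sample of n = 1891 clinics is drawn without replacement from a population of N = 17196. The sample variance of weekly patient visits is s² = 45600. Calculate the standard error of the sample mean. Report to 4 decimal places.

4.6328

Under SRS without replacement, Var(ȳ) = (1 − f)·s²/n with f = n/N = 1891/17196 = 0.10996743.
Var(ȳ) = (1 − 0.10996743)·45600/1891 = 0.89003257·24.114225 = 21.462446.
SE(ȳ) = √(21.462446) = 4.6328.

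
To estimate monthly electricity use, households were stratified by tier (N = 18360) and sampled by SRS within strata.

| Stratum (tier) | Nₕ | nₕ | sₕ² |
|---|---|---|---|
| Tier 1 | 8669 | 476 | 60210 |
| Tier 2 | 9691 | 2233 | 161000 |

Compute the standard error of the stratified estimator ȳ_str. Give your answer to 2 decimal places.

Var(ȳ_str) = Σₕ Wₕ²(1 − fₕ)sₕ²/nₕ with Wₕ = Nₕ/N, N = 18360.
Tier 1: Wₕ = 0.47216776; term = 0.47216776²·(1 − 0.05490829)·60210/476 = 26.651906.
Tier 2: Wₕ = 0.52783224; term = 0.52783224²·(1 − 0.23041998)·161000/2233 = 15.459049.
Sum = 42.110955.
SE = √(42.110955) = 6.49.

6.49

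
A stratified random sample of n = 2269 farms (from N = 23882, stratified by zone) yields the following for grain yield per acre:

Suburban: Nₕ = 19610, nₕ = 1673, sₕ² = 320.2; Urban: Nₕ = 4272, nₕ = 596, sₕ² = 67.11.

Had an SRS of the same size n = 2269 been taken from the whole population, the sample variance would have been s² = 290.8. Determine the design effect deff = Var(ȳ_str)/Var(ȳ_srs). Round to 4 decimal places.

Var(ȳ_str) = Σ Wₕ²(1−fₕ)sₕ²/nₕ with Wₕ = Nₕ/23882:
  Suburban: (19610/23882)²·(1−1673/19610)·320.2/1673 = 0.11803516
  Urban: (4272/23882)²·(1−596/4272)·67.11/596 = 0.0031003187
  → Var(ȳ_str) = 0.12113548.
Var(ȳ_srs) = (1 − 2269/23882)·290.8/2269 = 0.11598565.
deff = 0.12113548 / 0.11598565 = 1.0444.

1.0444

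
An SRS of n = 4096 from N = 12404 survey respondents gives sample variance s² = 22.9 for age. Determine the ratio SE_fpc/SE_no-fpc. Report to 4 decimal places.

f = n/N = 4096/12404 = 0.33021606.
SE_no-fpc = √(s²/n) = 0.074771788; SE_fpc = √((1−f)s²/n) = 0.061193477.
Ratio = √(1−f) = 0.81840329.

0.8184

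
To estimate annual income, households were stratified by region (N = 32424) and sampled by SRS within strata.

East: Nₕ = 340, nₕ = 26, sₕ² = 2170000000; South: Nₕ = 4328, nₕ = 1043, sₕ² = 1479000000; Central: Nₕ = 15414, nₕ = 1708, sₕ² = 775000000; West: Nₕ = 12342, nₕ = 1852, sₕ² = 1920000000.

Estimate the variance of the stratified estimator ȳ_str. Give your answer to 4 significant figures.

Var(ȳ_str) = Σₕ Wₕ²(1 − fₕ)sₕ²/nₕ with Wₕ = Nₕ/N, N = 32424.
East: Wₕ = 0.01048606; term = 0.01048606²·(1 − 0.07647059)·2170000000/26 = 8475.4306.
South: Wₕ = 0.13348137; term = 0.13348137²·(1 − 0.24098891)·1479000000/1043 = 19176.675.
Central: Wₕ = 0.47538860; term = 0.47538860²·(1 − 0.11080836)·775000000/1708 = 91181.501.
West: Wₕ = 0.38064397; term = 0.38064397²·(1 − 0.15005672)·1920000000/1852 = 127669.78.
Sum = 246503.39.

246500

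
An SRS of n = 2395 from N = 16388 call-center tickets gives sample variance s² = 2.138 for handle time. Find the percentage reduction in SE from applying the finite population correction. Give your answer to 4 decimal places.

f = n/N = 2395/16388 = 0.14614352.
SE_no-fpc = √(s²/n) = 0.02987797; SE_fpc = √((1−f)s²/n) = 0.027608546.
Ratio = √(1−f) = 0.92404355. Reduction = 100·(1 − 0.92404355) = 7.5956%.

7.5956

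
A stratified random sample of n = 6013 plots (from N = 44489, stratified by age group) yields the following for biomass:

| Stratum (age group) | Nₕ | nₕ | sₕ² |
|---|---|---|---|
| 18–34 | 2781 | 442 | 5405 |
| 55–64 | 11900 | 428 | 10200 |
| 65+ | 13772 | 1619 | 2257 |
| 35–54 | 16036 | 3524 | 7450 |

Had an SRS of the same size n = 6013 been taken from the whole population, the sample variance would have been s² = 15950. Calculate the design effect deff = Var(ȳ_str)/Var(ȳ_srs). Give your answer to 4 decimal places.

0.8788

Var(ȳ_str) = Σ Wₕ²(1−fₕ)sₕ²/nₕ with Wₕ = Nₕ/44489:
  18–34: (2781/44489)²·(1−442/2781)·5405/442 = 0.040188274
  55–64: (11900/44489)²·(1−428/11900)·10200/428 = 1.6437555
  65+: (13772/44489)²·(1−1619/13772)·2257/1619 = 0.11788538
  35–54: (16036/44489)²·(1−3524/16036)·7450/3524 = 0.21430775
  → Var(ȳ_str) = 2.0161369.
Var(ȳ_srs) = (1 − 6013/44489)·15950/6013 = 2.2940705.
deff = 2.0161369 / 2.2940705 = 0.8788.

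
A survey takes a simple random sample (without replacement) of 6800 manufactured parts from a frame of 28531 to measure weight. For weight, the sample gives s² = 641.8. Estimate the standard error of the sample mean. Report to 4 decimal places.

0.2681

Under SRS without replacement, Var(ȳ) = (1 − f)·s²/n with f = n/N = 6800/28531 = 0.23833725.
Var(ȳ) = (1 − 0.23833725)·641.8/6800 = 0.76166275·0.094382353 = 0.071887523.
SE(ȳ) = √(0.071887523) = 0.2681.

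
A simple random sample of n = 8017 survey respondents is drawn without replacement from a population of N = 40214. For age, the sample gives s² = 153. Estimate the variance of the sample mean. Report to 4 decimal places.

Under SRS without replacement, Var(ȳ) = (1 − f)·s²/n with f = n/N = 8017/40214 = 0.19935843.
Var(ȳ) = (1 − 0.19935843)·153/8017 = 0.80064157·0.019084446 = 0.0152798.

0.0153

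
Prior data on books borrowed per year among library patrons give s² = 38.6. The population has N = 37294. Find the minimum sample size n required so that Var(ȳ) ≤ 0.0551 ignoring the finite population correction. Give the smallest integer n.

Without fpc, n₀ = s²/D = 38.6/0.0551 = 700.5445.
Rounding up, n = 701.

701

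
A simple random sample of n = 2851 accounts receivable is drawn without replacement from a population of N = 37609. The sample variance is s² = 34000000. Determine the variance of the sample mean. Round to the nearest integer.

Under SRS without replacement, Var(ȳ) = (1 − f)·s²/n with f = n/N = 2851/37609 = 0.07580632.
Var(ȳ) = (1 − 0.07580632)·34000000/2851 = 0.92419368·11925.64 = 11021.601.

11022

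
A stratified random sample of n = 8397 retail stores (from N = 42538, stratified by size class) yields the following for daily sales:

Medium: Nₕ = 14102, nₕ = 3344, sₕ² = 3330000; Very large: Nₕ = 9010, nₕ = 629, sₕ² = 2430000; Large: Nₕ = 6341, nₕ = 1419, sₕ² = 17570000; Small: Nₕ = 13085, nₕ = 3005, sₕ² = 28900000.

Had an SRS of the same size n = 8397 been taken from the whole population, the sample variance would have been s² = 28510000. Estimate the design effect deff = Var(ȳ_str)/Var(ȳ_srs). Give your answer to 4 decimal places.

0.4254

Var(ȳ_str) = Σ Wₕ²(1−fₕ)sₕ²/nₕ with Wₕ = Nₕ/42538:
  Medium: (14102/42538)²·(1−3344/14102)·3330000/3344 = 83.490311
  Very large: (9010/42538)²·(1−629/9010)·2430000/629 = 161.22119
  Large: (6341/42538)²·(1−1419/6341)·17570000/1419 = 213.56722
  Small: (13085/42538)²·(1−3005/13085)·28900000/3005 = 701.02498
  → Var(ȳ_str) = 1159.3037.
Var(ȳ_srs) = (1 − 8397/42538)·28510000/8397 = 2725.0359.
deff = 1159.3037 / 2725.0359 = 0.4254.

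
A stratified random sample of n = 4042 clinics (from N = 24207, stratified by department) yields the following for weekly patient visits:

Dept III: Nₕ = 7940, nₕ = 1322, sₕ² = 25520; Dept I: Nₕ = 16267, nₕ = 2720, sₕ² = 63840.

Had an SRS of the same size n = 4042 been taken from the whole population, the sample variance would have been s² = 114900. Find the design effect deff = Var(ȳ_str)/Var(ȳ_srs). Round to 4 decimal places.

0.4458

Var(ȳ_str) = Σ Wₕ²(1−fₕ)sₕ²/nₕ with Wₕ = Nₕ/24207:
  Dept III: (7940/24207)²·(1−1322/7940)·25520/1322 = 1.7310696
  Dept I: (16267/24207)²·(1−2720/16267)·63840/2720 = 8.8265834
  → Var(ȳ_str) = 10.557653.
Var(ȳ_srs) = (1 − 4042/24207)·114900/4042 = 23.679961.
deff = 10.557653 / 23.679961 = 0.4458.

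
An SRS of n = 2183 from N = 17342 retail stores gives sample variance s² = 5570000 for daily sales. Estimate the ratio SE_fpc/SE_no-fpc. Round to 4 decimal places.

f = n/N = 2183/17342 = 0.12587937.
SE_no-fpc = √(s²/n) = 50.512717; SE_fpc = √((1−f)s²/n) = 47.226571.
Ratio = √(1−f) = 0.93494419.

0.9349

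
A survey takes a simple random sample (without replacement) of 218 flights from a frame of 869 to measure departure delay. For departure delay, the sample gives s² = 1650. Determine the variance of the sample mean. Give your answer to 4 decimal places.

Under SRS without replacement, Var(ȳ) = (1 − f)·s²/n with f = n/N = 218/869 = 0.25086306.
Var(ȳ) = (1 − 0.25086306)·1650/218 = 0.74913694·7.5688073 = 5.6700732.

5.6701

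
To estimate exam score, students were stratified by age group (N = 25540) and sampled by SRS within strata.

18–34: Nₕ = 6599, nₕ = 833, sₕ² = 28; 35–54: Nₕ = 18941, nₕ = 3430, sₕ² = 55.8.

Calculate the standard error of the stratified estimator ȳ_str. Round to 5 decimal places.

Var(ȳ_str) = Σₕ Wₕ²(1 − fₕ)sₕ²/nₕ with Wₕ = Nₕ/N, N = 25540.
18–34: Wₕ = 0.25837901; term = 0.25837901²·(1 − 0.12623125)·28/833 = 0.0019607581.
35–54: Wₕ = 0.74162099; term = 0.74162099²·(1 − 0.18108864)·55.8/3430 = 0.0073272498.
Sum = 0.0092880079.
SE = √(0.0092880079) = 0.09637.

0.09637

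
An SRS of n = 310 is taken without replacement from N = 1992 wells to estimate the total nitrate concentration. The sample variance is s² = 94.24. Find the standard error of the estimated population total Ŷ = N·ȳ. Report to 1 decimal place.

Var(Ŷ) = N²·Var(ȳ) = N²·(1 − n/N)·s²/n.
f = 310/1992 = 0.15562249; Var(ȳ) = 0.84437751·94.24/310 = 0.25669076.
Var(Ŷ) = 1992² · 0.25669076 = 1.0185654 × 10^6.
SE(Ŷ) = √(1.0185654 × 10^6) = 1009.2.

1009.2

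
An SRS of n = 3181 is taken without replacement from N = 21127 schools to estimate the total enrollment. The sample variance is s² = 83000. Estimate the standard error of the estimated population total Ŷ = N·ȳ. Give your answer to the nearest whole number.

99463

Var(Ŷ) = N²·Var(ȳ) = N²·(1 − n/N)·s²/n.
f = 3181/21127 = 0.15056563; Var(ȳ) = 0.84943437·83000/3181 = 22.163802.
Var(Ŷ) = 21127² · 22.163802 = 9.8928159 × 10^9.
SE(Ŷ) = √(9.8928159 × 10^9) = 99463.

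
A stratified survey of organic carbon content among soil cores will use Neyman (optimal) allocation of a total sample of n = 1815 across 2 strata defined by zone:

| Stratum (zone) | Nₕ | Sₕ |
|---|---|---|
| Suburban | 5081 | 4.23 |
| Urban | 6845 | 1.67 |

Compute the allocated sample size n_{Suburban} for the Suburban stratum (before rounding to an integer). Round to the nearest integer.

Neyman allocation: nₕ = n·NₕSₕ / Σⱼ NⱼSⱼ.
Σ NⱼSⱼ = 5081·4.23 + 6845·1.67 = 32923.78.
n_{Suburban} = 1815·5081·4.23 / 32923.78 = 1185.

1185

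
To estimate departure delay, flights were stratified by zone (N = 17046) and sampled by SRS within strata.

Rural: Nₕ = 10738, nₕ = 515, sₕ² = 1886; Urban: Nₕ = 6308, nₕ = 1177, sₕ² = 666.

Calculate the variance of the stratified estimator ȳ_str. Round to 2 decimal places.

Var(ȳ_str) = Σₕ Wₕ²(1 − fₕ)sₕ²/nₕ with Wₕ = Nₕ/N, N = 17046.
Rural: Wₕ = 0.62994251; term = 0.62994251²·(1 − 0.04796051)·1886/515 = 1.3835385.
Urban: Wₕ = 0.37005749; term = 0.37005749²·(1 − 0.18658846)·666/1177 = 0.063029882.
Sum = 1.4465684.

1.45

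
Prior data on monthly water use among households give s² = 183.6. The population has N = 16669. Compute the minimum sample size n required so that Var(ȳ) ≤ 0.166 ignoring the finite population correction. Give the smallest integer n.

Without fpc, n₀ = s²/D = 183.6/0.166 = 1106.0241.
Rounding up, n = 1107.

1107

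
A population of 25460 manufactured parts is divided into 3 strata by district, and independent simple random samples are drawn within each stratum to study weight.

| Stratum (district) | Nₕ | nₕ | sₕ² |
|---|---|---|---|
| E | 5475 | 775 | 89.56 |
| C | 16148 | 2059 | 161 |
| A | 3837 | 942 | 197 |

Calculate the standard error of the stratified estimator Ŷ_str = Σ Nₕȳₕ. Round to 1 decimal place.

4804.8

Var(Ŷ_str) = Σₕ Nₕ²(1 − fₕ)sₕ²/nₕ.
E: 5475²·(1 − 775/5475)·89.56/775 = 2.9736809 × 10^6.
C: 16148²·(1 − 2059/16148)·161/2059 = 1.7789692 × 10^7.
A: 3837²·(1 − 942/3837)·197/942 = 2.3230347 × 10^6.
Sum = 2.3086408 × 10^7.
SE = √(2.3086408 × 10^7) = 4804.8.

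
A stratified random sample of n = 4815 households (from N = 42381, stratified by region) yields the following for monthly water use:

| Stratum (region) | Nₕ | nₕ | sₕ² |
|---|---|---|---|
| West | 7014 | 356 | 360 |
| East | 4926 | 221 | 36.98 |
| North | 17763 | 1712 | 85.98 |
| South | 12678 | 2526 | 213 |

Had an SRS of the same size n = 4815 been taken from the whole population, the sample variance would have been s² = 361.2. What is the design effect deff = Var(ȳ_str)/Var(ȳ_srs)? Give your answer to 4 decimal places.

0.6386

Var(ȳ_str) = Σ Wₕ²(1−fₕ)sₕ²/nₕ with Wₕ = Nₕ/42381:
  West: (7014/42381)²·(1−356/7014)·360/356 = 0.02629176
  East: (4926/42381)²·(1−221/4926)·36.98/221 = 0.0021591672
  North: (17763/42381)²·(1−1712/17763)·85.98/1712 = 0.0079720441
  South: (12678/42381)²·(1−2526/12678)·213/2526 = 0.0060423547
  → Var(ȳ_str) = 0.042465326.
Var(ȳ_srs) = (1 − 4815/42381)·361.2/4815 = 0.066492889.
deff = 0.042465326 / 0.066492889 = 0.6386.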